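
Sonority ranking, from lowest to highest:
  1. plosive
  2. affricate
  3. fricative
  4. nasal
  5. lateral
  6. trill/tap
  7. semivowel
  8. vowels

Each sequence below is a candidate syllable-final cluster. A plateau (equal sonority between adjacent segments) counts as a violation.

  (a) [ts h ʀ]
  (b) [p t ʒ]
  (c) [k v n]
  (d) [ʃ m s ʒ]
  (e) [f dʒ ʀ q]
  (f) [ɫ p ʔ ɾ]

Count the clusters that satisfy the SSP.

(a) 2-3-6 → violates
(b) 1-1-3 → violates
(c) 1-3-4 → violates
(d) 3-4-3-3 → violates
(e) 3-2-6-1 → violates
(f) 5-1-1-6 → violates

0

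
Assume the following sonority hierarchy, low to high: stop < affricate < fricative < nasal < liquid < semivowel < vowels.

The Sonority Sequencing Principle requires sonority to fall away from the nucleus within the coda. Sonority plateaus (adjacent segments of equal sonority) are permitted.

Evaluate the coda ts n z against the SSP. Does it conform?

/ts/ is an affricate (sonority 2).
/n/ is a nasal (sonority 4).
/z/ is a fricative (sonority 3).
The profile is 2-4-3. Between /ts/ (2) and /n/ (4) sonority does not fall, so the cluster violates the SSP.

no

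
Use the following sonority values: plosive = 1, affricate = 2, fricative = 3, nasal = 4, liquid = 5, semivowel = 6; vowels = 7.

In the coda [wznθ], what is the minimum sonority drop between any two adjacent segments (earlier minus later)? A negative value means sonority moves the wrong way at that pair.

/w/: semivowel = 6.
/z/: fricative = 3.
/n/: nasal = 4.
/θ/: fricative = 3.
/w/→/z/: change +3.
/z/→/n/: change -1.
/n/→/θ/: change +1.
Minimum = -1.

-1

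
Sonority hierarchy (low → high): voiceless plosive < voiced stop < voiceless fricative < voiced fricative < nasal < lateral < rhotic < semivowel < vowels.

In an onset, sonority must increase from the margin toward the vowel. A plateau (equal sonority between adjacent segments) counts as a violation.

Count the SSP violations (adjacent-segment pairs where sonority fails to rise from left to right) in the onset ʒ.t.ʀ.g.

2

/ʒ/ is a voiced fricative (sonority 4).
/t/ is a voiceless plosive (sonority 1).
/ʀ/ is a rhotic (sonority 7).
/g/ is a voiced stop (sonority 2).
/ʒ/→/t/: 4→1 (does not rise) — violation.
/t/→/ʀ/: 1→7 (rises) — ok.
/ʀ/→/g/: 7→2 (does not rise) — violation.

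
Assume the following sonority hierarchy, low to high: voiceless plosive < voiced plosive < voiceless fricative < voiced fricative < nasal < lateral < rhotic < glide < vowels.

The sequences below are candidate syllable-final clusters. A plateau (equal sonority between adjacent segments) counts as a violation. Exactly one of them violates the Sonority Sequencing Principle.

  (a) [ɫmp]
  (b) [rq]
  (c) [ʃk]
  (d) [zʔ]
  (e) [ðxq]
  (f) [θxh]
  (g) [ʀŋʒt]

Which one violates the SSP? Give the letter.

(a) sonority 6-5-1: well-formed.
(b) sonority 7-1: well-formed.
(c) sonority 3-1: well-formed.
(d) sonority 4-1: well-formed.
(e) sonority 4-3-1: well-formed.
(f) sonority 3-3-3: ill-formed.
(g) sonority 7-5-4-1: well-formed.

f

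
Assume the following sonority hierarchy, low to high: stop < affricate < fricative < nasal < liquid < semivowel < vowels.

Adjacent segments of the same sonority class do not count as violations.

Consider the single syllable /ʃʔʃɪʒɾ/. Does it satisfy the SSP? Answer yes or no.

no

Onset: /ʃ/ is a fricative (sonority 3), /ʔ/ is a stop (sonority 1), /ʃ/ is a fricative (sonority 3); then the nucleus /ɪ/ (sonority 7).
Onset profile 3-1-3-7 — does not rise throughout.
Coda: /ʒ/ is a fricative (sonority 3), /ɾ/ is a liquid (sonority 5).
Coda profile 7-3-5 — does not fall throughout.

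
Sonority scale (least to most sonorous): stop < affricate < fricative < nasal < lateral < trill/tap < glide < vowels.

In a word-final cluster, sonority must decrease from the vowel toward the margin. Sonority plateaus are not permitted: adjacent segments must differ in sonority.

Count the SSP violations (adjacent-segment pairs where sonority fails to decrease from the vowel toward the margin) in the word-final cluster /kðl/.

/k/ — stop, sonority 1.
/ð/ — fricative, sonority 3.
/l/ — lateral, sonority 5.
/k/→/ð/: 1→3 (does not fall) — violation.
/ð/→/l/: 3→5 (does not fall) — violation.

2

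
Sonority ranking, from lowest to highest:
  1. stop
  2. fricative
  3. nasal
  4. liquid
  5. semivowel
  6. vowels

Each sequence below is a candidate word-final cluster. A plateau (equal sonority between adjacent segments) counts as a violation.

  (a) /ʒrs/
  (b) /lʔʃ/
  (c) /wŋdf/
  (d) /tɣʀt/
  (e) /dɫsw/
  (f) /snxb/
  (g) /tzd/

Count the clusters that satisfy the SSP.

(a) /ʒrs/: profile 2-4-2 — violates.
(b) /lʔʃ/: profile 4-1-2 — violates.
(c) /wŋdf/: profile 5-3-1-2 — violates.
(d) /tɣʀt/: profile 1-2-4-1 — violates.
(e) /dɫsw/: profile 1-4-2-5 — violates.
(f) /snxb/: profile 2-3-2-1 — violates.
(g) /tzd/: profile 1-2-1 — violates.

0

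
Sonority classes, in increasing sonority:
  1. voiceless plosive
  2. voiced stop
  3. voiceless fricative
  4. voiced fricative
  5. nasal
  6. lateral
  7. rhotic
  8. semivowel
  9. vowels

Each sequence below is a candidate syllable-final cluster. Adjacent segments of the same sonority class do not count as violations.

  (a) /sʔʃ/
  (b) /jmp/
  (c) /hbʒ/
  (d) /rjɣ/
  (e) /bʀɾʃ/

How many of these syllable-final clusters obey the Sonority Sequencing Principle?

(a) /sʔʃ/: profile 3-1-3 — violates.
(b) /jmp/: profile 8-5-1 — obeys.
(c) /hbʒ/: profile 3-2-4 — violates.
(d) /rjɣ/: profile 7-8-4 — violates.
(e) /bʀɾʃ/: profile 2-7-7-3 — violates.

1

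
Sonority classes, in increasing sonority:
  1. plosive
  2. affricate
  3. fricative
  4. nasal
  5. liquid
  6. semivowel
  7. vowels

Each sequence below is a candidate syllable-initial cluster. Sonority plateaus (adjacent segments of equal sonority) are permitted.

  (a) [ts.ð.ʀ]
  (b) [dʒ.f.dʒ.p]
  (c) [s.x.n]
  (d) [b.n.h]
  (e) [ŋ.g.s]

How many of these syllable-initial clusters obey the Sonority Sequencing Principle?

2

(a) [ts.ð.ʀ]: profile 2-3-5 — obeys.
(b) [dʒ.f.dʒ.p]: profile 2-3-2-1 — violates.
(c) [s.x.n]: profile 3-3-4 — obeys.
(d) [b.n.h]: profile 1-4-3 — violates.
(e) [ŋ.g.s]: profile 4-1-3 — violates.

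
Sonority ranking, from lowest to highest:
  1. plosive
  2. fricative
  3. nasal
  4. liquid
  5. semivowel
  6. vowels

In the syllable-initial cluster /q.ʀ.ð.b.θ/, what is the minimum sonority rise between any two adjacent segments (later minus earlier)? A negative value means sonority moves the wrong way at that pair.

/q/ is a plosive (sonority 1).
/ʀ/ is a liquid (sonority 4).
/ð/ is a fricative (sonority 2).
/b/ is a plosive (sonority 1).
/θ/ is a fricative (sonority 2).
/q/→/ʀ/: change +3.
/ʀ/→/ð/: change -2.
/ð/→/b/: change -1.
/b/→/θ/: change +1.
Minimum = -2.

-2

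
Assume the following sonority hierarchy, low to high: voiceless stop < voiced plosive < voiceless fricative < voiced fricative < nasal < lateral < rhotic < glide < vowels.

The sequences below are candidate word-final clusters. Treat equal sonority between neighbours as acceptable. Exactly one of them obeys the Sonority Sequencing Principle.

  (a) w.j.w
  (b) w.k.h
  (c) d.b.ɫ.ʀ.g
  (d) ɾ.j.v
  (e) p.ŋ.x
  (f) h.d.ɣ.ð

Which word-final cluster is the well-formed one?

(a) w.j.w: profile 8-8-8 — obeys.
(b) w.k.h: profile 8-1-3 — violates.
(c) d.b.ɫ.ʀ.g: profile 2-2-6-7-2 — violates.
(d) ɾ.j.v: profile 7-8-4 — violates.
(e) p.ŋ.x: profile 1-5-3 — violates.
(f) h.d.ɣ.ð: profile 3-2-4-4 — violates.

a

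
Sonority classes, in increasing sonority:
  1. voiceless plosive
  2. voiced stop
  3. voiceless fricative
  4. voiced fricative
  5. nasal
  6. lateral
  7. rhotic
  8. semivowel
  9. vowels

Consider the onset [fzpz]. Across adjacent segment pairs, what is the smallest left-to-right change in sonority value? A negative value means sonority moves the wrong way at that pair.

-3

/f/ — voiceless fricative, sonority 3.
/z/ — voiced fricative, sonority 4.
/p/ — voiceless plosive, sonority 1.
/z/ — voiced fricative, sonority 4.
/f/→/z/: change +1.
/z/→/p/: change -3.
/p/→/z/: change +3.
Minimum = -3.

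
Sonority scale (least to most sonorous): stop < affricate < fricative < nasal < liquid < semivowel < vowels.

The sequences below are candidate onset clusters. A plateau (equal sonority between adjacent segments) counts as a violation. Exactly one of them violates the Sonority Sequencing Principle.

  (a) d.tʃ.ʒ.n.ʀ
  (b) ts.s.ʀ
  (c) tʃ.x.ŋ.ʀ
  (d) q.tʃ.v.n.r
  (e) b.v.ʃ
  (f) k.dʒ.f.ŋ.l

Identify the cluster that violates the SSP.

(a) d.tʃ.ʒ.n.ʀ: profile 1-2-3-4-5 — obeys.
(b) ts.s.ʀ: profile 2-3-5 — obeys.
(c) tʃ.x.ŋ.ʀ: profile 2-3-4-5 — obeys.
(d) q.tʃ.v.n.r: profile 1-2-3-4-5 — obeys.
(e) b.v.ʃ: profile 1-3-3 — violates.
(f) k.dʒ.f.ŋ.l: profile 1-2-3-4-5 — obeys.

e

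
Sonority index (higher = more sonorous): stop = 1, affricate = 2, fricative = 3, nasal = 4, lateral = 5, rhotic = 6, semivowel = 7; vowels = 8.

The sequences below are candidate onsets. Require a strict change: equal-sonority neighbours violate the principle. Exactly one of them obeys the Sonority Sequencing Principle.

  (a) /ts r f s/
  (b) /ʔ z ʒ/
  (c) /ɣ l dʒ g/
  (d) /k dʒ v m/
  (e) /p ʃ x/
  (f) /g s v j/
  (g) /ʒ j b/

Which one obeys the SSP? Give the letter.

d

(a) sonority 2-6-3-3: ill-formed.
(b) sonority 1-3-3: ill-formed.
(c) sonority 3-5-2-1: ill-formed.
(d) sonority 1-2-3-4: well-formed.
(e) sonority 1-3-3: ill-formed.
(f) sonority 1-3-3-7: ill-formed.
(g) sonority 3-7-1: ill-formed.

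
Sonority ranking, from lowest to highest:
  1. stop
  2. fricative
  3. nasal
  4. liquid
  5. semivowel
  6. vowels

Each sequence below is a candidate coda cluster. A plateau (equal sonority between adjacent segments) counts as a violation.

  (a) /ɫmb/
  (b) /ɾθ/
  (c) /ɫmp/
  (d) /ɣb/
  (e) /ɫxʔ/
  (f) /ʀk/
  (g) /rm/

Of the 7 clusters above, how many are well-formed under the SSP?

(a) sonority 4-3-1: well-formed.
(b) sonority 4-2: well-formed.
(c) sonority 4-3-1: well-formed.
(d) sonority 2-1: well-formed.
(e) sonority 4-2-1: well-formed.
(f) sonority 4-1: well-formed.
(g) sonority 4-3: well-formed.

7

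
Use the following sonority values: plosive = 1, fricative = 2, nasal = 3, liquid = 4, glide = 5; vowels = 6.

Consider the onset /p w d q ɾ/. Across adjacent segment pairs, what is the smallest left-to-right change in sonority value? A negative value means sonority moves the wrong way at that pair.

/p/ is a plosive (sonority 1).
/w/ is a glide (sonority 5).
/d/ is a plosive (sonority 1).
/q/ is a plosive (sonority 1).
/ɾ/ is a liquid (sonority 4).
/p/→/w/: change +4.
/w/→/d/: change -4.
/d/→/q/: change +0.
/q/→/ɾ/: change +3.
Minimum = -4.

-4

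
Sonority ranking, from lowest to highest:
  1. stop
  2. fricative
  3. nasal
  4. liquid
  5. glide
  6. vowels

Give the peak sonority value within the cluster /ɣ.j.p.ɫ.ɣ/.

/ɣ/ — fricative, sonority 2.
/j/ — glide, sonority 5.
/p/ — stop, sonority 1.
/ɫ/ — liquid, sonority 4.
/ɣ/ — fricative, sonority 2.
The maximum is 5.

5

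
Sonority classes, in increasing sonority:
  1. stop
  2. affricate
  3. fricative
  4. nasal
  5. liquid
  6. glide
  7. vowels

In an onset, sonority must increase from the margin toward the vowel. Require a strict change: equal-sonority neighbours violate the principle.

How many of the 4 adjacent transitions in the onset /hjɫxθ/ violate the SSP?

/h/: fricative = 3.
/j/: glide = 6.
/ɫ/: liquid = 5.
/x/: fricative = 3.
/θ/: fricative = 3.
/h/→/j/: 3→6 (rises) — ok.
/j/→/ɫ/: 6→5 (does not rise) — violation.
/ɫ/→/x/: 5→3 (does not rise) — violation.
/x/→/θ/: 3→3 (plateau) — violation.

3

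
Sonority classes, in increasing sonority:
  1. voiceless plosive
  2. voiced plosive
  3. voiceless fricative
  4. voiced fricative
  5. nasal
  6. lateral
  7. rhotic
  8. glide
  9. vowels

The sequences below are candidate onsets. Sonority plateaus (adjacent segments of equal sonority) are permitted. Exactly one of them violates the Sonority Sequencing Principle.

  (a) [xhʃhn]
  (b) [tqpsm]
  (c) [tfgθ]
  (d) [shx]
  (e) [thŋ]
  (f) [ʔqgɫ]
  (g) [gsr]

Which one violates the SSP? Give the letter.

c

(a) sonority 3-3-3-3-5: well-formed.
(b) sonority 1-1-1-3-5: well-formed.
(c) sonority 1-3-2-3: ill-formed.
(d) sonority 3-3-3: well-formed.
(e) sonority 1-3-5: well-formed.
(f) sonority 1-1-2-6: well-formed.
(g) sonority 2-3-7: well-formed.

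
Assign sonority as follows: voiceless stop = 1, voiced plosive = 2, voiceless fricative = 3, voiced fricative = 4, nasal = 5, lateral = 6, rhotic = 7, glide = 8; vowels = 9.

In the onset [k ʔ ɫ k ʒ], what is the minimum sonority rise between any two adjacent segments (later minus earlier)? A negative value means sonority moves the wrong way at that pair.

-5

/k/ is a voiceless stop (sonority 1).
/ʔ/ is a voiceless stop (sonority 1).
/ɫ/ is a lateral (sonority 6).
/k/ is a voiceless stop (sonority 1).
/ʒ/ is a voiced fricative (sonority 4).
/k/→/ʔ/: change +0.
/ʔ/→/ɫ/: change +5.
/ɫ/→/k/: change -5.
/k/→/ʒ/: change +3.
Minimum = -5.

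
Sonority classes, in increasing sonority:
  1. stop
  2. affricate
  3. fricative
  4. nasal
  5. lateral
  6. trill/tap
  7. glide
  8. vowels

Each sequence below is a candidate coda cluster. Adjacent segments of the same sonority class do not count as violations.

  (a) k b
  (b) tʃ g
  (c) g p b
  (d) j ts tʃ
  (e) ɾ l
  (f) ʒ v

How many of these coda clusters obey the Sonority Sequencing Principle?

6

(a) k b: profile 1-1 — obeys.
(b) tʃ g: profile 2-1 — obeys.
(c) g p b: profile 1-1-1 — obeys.
(d) j ts tʃ: profile 7-2-2 — obeys.
(e) ɾ l: profile 6-5 — obeys.
(f) ʒ v: profile 3-3 — obeys.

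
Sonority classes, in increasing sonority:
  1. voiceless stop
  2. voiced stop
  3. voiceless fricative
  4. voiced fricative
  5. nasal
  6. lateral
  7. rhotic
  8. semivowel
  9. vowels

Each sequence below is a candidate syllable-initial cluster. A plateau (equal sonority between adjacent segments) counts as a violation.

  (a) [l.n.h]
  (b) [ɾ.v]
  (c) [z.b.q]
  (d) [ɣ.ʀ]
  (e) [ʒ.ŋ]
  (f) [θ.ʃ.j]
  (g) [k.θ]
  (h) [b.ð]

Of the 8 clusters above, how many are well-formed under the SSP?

4

(a) [l.n.h]: profile 6-5-3 — violates.
(b) [ɾ.v]: profile 7-4 — violates.
(c) [z.b.q]: profile 4-2-1 — violates.
(d) [ɣ.ʀ]: profile 4-7 — obeys.
(e) [ʒ.ŋ]: profile 4-5 — obeys.
(f) [θ.ʃ.j]: profile 3-3-8 — violates.
(g) [k.θ]: profile 1-3 — obeys.
(h) [b.ð]: profile 2-4 — obeys.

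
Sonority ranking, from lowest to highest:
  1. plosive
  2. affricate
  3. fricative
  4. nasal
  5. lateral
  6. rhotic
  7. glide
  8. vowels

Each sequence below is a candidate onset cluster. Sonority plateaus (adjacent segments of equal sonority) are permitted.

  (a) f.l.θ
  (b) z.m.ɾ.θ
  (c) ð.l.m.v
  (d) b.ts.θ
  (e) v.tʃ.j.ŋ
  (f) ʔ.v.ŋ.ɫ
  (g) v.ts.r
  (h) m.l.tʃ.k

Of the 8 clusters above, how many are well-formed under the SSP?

2

(a) 3-5-3 → violates
(b) 3-4-6-3 → violates
(c) 3-5-4-3 → violates
(d) 1-2-3 → obeys
(e) 3-2-7-4 → violates
(f) 1-3-4-5 → obeys
(g) 3-2-6 → violates
(h) 4-5-2-1 → violates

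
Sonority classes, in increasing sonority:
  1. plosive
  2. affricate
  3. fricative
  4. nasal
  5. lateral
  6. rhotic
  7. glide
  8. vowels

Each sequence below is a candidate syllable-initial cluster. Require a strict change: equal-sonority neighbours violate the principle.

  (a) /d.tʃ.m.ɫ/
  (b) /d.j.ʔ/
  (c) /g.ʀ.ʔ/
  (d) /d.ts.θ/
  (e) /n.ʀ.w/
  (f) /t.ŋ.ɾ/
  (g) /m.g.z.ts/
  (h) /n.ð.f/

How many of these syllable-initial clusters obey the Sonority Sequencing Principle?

(a) 1-2-4-5 → obeys
(b) 1-7-1 → violates
(c) 1-6-1 → violates
(d) 1-2-3 → obeys
(e) 4-6-7 → obeys
(f) 1-4-6 → obeys
(g) 4-1-3-2 → violates
(h) 4-3-3 → violates

4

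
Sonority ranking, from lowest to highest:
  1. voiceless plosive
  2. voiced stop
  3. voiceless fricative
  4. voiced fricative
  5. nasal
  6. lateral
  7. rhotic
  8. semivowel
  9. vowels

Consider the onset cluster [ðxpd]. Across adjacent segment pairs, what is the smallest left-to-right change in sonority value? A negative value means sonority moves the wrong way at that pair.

-2

/ð/ — voiced fricative, sonority 4.
/x/ — voiceless fricative, sonority 3.
/p/ — voiceless plosive, sonority 1.
/d/ — voiced stop, sonority 2.
/ð/→/x/: change -1.
/x/→/p/: change -2.
/p/→/d/: change +1.
Minimum = -2.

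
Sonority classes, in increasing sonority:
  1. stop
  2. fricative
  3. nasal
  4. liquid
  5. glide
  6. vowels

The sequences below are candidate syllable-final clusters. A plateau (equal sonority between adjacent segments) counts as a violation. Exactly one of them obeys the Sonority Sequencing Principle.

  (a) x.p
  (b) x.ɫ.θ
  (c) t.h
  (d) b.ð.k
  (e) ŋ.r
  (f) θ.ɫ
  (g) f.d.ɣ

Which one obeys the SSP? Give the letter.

a

(a) x.p: profile 2-1 — obeys.
(b) x.ɫ.θ: profile 2-4-2 — violates.
(c) t.h: profile 1-2 — violates.
(d) b.ð.k: profile 1-2-1 — violates.
(e) ŋ.r: profile 3-4 — violates.
(f) θ.ɫ: profile 2-4 — violates.
(g) f.d.ɣ: profile 2-1-2 — violates.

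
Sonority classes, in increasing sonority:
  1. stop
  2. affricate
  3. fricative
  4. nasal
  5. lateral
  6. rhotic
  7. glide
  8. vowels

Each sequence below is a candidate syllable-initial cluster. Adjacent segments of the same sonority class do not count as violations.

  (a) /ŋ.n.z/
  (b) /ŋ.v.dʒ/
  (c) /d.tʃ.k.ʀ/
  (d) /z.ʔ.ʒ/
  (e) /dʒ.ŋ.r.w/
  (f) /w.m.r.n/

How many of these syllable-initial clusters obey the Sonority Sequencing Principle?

(a) sonority 4-4-3: ill-formed.
(b) sonority 4-3-2: ill-formed.
(c) sonority 1-2-1-6: ill-formed.
(d) sonority 3-1-3: ill-formed.
(e) sonority 2-4-6-7: well-formed.
(f) sonority 7-4-6-4: ill-formed.

1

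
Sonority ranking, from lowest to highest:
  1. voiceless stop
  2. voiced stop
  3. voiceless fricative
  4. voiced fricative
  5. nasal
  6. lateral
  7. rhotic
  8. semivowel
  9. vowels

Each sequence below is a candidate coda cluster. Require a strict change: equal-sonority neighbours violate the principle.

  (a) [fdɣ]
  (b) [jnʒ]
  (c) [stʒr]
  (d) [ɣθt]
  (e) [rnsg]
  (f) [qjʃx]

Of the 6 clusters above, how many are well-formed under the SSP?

(a) [fdɣ]: profile 3-2-4 — violates.
(b) [jnʒ]: profile 8-5-4 — obeys.
(c) [stʒr]: profile 3-1-4-7 — violates.
(d) [ɣθt]: profile 4-3-1 — obeys.
(e) [rnsg]: profile 7-5-3-2 — obeys.
(f) [qjʃx]: profile 1-8-3-3 — violates.

3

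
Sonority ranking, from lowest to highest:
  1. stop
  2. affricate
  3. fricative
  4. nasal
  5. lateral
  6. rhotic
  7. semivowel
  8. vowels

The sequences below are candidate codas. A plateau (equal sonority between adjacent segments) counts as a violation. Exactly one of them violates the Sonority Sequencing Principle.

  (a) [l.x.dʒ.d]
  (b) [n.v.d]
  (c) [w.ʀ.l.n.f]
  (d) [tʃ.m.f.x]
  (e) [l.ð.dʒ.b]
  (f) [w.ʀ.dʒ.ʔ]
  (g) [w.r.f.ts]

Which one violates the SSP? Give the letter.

(a) [l.x.dʒ.d]: profile 5-3-2-1 — obeys.
(b) [n.v.d]: profile 4-3-1 — obeys.
(c) [w.ʀ.l.n.f]: profile 7-6-5-4-3 — obeys.
(d) [tʃ.m.f.x]: profile 2-4-3-3 — violates.
(e) [l.ð.dʒ.b]: profile 5-3-2-1 — obeys.
(f) [w.ʀ.dʒ.ʔ]: profile 7-6-2-1 — obeys.
(g) [w.r.f.ts]: profile 7-6-3-2 — obeys.

d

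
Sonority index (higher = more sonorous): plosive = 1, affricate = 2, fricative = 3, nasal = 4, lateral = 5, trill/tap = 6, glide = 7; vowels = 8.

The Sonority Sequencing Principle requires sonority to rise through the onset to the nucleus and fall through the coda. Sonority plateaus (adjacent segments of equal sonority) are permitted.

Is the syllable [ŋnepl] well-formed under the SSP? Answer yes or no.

Onset: /ŋ/ is a nasal (sonority 4), /n/ is a nasal (sonority 4); then the nucleus /e/ (sonority 8).
Onset profile 4-4-8 — rises to the nucleus.
Coda: /p/ is a plosive (sonority 1), /l/ is a lateral (sonority 5).
Coda profile 8-1-5 — does not fall throughout.

no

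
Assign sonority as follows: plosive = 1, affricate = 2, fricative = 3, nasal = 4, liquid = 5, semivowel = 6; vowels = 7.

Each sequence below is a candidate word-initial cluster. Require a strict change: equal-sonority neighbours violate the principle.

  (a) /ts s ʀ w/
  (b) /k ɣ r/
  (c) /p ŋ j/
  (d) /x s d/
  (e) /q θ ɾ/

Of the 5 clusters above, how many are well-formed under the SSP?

(a) sonority 2-3-5-6: well-formed.
(b) sonority 1-3-5: well-formed.
(c) sonority 1-4-6: well-formed.
(d) sonority 3-3-1: ill-formed.
(e) sonority 1-3-5: well-formed.

4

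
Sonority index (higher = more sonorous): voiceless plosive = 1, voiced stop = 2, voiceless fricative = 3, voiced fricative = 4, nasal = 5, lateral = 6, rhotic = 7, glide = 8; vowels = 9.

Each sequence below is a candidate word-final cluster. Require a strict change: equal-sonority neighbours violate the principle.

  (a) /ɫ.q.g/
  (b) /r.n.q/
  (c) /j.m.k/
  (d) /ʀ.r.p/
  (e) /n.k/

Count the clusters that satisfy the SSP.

(a) 6-1-2 → violates
(b) 7-5-1 → obeys
(c) 8-5-1 → obeys
(d) 7-7-1 → violates
(e) 5-1 → obeys

3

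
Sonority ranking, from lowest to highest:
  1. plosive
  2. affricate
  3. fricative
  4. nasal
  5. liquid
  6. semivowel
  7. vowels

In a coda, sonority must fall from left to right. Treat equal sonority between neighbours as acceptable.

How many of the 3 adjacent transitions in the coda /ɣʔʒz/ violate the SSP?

1

/ɣ/: fricative = 3.
/ʔ/: plosive = 1.
/ʒ/: fricative = 3.
/z/: fricative = 3.
/ɣ/→/ʔ/: 3→1 (falls) — ok.
/ʔ/→/ʒ/: 1→3 (does not fall) — violation.
/ʒ/→/z/: 3→3 (plateau, allowed) — ok.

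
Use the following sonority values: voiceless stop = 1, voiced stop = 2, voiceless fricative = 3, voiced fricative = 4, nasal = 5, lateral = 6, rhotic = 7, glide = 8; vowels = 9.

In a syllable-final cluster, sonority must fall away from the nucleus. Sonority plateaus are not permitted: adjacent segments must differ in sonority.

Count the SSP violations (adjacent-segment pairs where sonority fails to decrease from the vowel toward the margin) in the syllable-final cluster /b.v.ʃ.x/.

/b/ — voiced stop, sonority 2.
/v/ — voiced fricative, sonority 4.
/ʃ/ — voiceless fricative, sonority 3.
/x/ — voiceless fricative, sonority 3.
/b/→/v/: 2→4 (does not fall) — violation.
/v/→/ʃ/: 4→3 (falls) — ok.
/ʃ/→/x/: 3→3 (plateau) — violation.

2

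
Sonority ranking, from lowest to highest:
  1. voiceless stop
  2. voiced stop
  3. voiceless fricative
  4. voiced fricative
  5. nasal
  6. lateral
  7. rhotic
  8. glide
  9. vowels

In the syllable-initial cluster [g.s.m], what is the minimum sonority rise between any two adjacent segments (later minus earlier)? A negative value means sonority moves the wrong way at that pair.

1

/g/ is a voiced stop (sonority 2).
/s/ is a voiceless fricative (sonority 3).
/m/ is a nasal (sonority 5).
/g/→/s/: change +1.
/s/→/m/: change +2.
Minimum = 1.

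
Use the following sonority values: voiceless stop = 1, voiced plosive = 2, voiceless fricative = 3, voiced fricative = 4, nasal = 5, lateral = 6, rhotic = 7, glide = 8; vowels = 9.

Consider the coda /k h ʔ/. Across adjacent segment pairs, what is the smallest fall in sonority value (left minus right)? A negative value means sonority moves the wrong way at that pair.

/k/ is a voiceless stop (sonority 1).
/h/ is a voiceless fricative (sonority 3).
/ʔ/ is a voiceless stop (sonority 1).
/k/→/h/: change -2.
/h/→/ʔ/: change +2.
Minimum = -2.

-2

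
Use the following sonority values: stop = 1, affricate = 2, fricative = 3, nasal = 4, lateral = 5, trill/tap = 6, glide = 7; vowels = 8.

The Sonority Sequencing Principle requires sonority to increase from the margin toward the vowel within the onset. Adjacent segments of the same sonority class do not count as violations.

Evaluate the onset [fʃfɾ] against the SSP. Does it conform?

/f/: fricative = 3.
/ʃ/: fricative = 3.
/f/: fricative = 3.
/ɾ/: trill/tap = 6.
The profile 3-3-3-6 is non-decreasing (plateaus allowed), so the onset satisfies the SSP.

yes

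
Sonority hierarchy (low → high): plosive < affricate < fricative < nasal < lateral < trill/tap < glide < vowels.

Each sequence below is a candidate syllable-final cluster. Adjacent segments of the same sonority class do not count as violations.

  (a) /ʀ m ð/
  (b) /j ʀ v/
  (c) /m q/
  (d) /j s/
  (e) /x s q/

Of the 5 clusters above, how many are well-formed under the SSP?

5

(a) 6-4-3 → obeys
(b) 7-6-3 → obeys
(c) 4-1 → obeys
(d) 7-3 → obeys
(e) 3-3-1 → obeys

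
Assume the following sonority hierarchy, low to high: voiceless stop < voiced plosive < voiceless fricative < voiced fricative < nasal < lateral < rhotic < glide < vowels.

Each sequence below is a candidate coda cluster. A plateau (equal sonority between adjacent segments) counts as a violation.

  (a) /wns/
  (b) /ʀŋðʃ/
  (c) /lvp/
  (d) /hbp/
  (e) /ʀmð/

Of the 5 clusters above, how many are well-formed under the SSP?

5

(a) /wns/: profile 8-5-3 — obeys.
(b) /ʀŋðʃ/: profile 7-5-4-3 — obeys.
(c) /lvp/: profile 6-4-1 — obeys.
(d) /hbp/: profile 3-2-1 — obeys.
(e) /ʀmð/: profile 7-5-4 — obeys.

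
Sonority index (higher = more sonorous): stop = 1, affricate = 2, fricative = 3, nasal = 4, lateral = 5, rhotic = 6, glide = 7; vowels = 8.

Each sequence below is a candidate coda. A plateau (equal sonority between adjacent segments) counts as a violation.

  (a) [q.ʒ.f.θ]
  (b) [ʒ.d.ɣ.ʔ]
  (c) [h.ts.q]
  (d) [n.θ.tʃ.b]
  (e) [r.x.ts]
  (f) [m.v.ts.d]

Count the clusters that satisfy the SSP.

4

(a) 1-3-3-3 → violates
(b) 3-1-3-1 → violates
(c) 3-2-1 → obeys
(d) 4-3-2-1 → obeys
(e) 6-3-2 → obeys
(f) 4-3-2-1 → obeys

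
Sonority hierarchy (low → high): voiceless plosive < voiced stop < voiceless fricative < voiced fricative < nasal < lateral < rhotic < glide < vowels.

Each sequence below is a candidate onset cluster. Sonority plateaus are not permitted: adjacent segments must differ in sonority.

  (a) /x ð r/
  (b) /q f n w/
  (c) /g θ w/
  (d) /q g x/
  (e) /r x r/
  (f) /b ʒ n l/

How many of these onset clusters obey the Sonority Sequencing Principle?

(a) sonority 3-4-7: well-formed.
(b) sonority 1-3-5-8: well-formed.
(c) sonority 2-3-8: well-formed.
(d) sonority 1-2-3: well-formed.
(e) sonority 7-3-7: ill-formed.
(f) sonority 2-4-5-6: well-formed.

5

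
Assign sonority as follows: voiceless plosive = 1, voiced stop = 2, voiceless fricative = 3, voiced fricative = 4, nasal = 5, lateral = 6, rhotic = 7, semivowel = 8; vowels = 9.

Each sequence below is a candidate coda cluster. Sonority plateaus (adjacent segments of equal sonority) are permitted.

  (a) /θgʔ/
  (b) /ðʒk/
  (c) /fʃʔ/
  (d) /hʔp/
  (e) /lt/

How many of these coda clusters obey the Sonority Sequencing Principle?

(a) sonority 3-2-1: well-formed.
(b) sonority 4-4-1: well-formed.
(c) sonority 3-3-1: well-formed.
(d) sonority 3-1-1: well-formed.
(e) sonority 6-1: well-formed.

5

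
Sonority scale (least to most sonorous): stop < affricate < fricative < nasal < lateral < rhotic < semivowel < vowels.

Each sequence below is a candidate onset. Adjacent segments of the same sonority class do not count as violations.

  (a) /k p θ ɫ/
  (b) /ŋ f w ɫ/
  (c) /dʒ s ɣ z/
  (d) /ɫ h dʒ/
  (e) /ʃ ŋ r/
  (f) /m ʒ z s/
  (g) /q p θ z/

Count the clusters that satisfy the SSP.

4

(a) sonority 1-1-3-5: well-formed.
(b) sonority 4-3-7-5: ill-formed.
(c) sonority 2-3-3-3: well-formed.
(d) sonority 5-3-2: ill-formed.
(e) sonority 3-4-6: well-formed.
(f) sonority 4-3-3-3: ill-formed.
(g) sonority 1-1-3-3: well-formed.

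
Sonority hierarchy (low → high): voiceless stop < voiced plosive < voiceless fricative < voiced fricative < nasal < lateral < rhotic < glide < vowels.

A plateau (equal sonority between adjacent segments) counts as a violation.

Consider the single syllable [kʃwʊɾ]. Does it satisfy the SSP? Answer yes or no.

yes

Onset: /k/ is a voiceless stop (sonority 1), /ʃ/ is a voiceless fricative (sonority 3), /w/ is a glide (sonority 8); then the nucleus /ʊ/ (sonority 9).
Onset profile 1-3-8-9 — rises to the nucleus.
Coda: /ɾ/ is a rhotic (sonority 7).
Coda profile 9-7 — falls from the nucleus.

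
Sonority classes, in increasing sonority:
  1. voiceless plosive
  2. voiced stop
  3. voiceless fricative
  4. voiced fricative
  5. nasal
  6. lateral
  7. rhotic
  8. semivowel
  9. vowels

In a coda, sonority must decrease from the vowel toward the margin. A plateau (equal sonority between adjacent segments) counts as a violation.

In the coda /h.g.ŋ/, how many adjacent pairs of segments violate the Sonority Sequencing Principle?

/h/ is a voiceless fricative (sonority 3).
/g/ is a voiced stop (sonority 2).
/ŋ/ is a nasal (sonority 5).
/h/→/g/: 3→2 (falls) — ok.
/g/→/ŋ/: 2→5 (does not fall) — violation.

1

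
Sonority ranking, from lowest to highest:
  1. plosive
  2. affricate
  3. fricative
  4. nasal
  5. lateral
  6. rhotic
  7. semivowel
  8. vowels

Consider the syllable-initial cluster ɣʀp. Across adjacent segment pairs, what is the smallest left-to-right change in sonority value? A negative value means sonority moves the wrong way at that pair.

/ɣ/ is a fricative (sonority 3).
/ʀ/ is a rhotic (sonority 6).
/p/ is a plosive (sonority 1).
/ɣ/→/ʀ/: change +3.
/ʀ/→/p/: change -5.
Minimum = -5.

-5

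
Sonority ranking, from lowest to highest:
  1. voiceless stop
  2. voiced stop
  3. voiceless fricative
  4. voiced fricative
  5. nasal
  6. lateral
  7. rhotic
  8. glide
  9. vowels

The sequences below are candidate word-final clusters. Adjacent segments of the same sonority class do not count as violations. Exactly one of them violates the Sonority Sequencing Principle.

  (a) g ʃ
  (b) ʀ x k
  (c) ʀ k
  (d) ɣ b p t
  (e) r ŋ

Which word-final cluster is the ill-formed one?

(a) 2-3 → violates
(b) 7-3-1 → obeys
(c) 7-1 → obeys
(d) 4-2-1-1 → obeys
(e) 7-5 → obeys

a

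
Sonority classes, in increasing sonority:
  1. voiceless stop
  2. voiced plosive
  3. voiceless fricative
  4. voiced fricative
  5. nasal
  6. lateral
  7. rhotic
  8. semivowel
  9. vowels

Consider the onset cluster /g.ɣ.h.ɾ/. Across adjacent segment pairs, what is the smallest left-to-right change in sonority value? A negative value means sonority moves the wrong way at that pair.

/g/: voiced plosive = 2.
/ɣ/: voiced fricative = 4.
/h/: voiceless fricative = 3.
/ɾ/: rhotic = 7.
/g/→/ɣ/: change +2.
/ɣ/→/h/: change -1.
/h/→/ɾ/: change +4.
Minimum = -1.

-1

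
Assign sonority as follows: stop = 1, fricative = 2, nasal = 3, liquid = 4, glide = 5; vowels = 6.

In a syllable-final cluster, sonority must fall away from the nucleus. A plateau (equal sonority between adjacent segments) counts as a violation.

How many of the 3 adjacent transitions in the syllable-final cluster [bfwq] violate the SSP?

2

/b/ is a stop (sonority 1).
/f/ is a fricative (sonority 2).
/w/ is a glide (sonority 5).
/q/ is a stop (sonority 1).
/b/→/f/: 1→2 (does not fall) — violation.
/f/→/w/: 2→5 (does not fall) — violation.
/w/→/q/: 5→1 (falls) — ok.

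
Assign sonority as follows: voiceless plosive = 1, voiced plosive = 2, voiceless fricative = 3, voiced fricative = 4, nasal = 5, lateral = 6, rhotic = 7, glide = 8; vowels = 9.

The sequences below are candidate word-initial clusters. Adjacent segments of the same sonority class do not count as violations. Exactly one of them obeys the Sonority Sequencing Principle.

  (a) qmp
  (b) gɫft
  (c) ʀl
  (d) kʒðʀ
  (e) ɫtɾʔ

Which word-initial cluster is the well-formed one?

(a) 1-5-1 → violates
(b) 2-6-3-1 → violates
(c) 7-6 → violates
(d) 1-4-4-7 → obeys
(e) 6-1-7-1 → violates

d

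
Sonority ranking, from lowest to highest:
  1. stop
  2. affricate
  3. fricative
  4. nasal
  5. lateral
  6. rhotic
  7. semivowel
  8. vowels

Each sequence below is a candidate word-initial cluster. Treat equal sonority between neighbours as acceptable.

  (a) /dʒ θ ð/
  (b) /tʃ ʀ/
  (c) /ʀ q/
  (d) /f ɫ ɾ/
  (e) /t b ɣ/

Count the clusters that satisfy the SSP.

4

(a) sonority 2-3-3: well-formed.
(b) sonority 2-6: well-formed.
(c) sonority 6-1: ill-formed.
(d) sonority 3-5-6: well-formed.
(e) sonority 1-1-3: well-formed.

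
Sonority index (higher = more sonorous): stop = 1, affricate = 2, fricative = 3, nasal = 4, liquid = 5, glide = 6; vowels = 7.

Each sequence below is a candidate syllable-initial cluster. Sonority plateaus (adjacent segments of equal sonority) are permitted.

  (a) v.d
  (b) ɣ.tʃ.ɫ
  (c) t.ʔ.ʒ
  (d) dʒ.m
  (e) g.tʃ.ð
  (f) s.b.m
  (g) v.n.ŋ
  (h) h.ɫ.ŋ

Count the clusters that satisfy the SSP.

4

(a) v.d: profile 3-1 — violates.
(b) ɣ.tʃ.ɫ: profile 3-2-5 — violates.
(c) t.ʔ.ʒ: profile 1-1-3 — obeys.
(d) dʒ.m: profile 2-4 — obeys.
(e) g.tʃ.ð: profile 1-2-3 — obeys.
(f) s.b.m: profile 3-1-4 — violates.
(g) v.n.ŋ: profile 3-4-4 — obeys.
(h) h.ɫ.ŋ: profile 3-5-4 — violates.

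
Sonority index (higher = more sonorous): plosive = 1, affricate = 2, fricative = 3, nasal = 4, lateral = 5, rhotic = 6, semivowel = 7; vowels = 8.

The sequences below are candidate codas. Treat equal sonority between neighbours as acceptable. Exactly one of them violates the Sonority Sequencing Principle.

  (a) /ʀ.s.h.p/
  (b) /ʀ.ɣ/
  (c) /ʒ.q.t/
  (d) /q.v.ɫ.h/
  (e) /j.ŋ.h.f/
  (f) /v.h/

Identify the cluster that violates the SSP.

d

(a) 6-3-3-1 → obeys
(b) 6-3 → obeys
(c) 3-1-1 → obeys
(d) 1-3-5-3 → violates
(e) 7-4-3-3 → obeys
(f) 3-3 → obeys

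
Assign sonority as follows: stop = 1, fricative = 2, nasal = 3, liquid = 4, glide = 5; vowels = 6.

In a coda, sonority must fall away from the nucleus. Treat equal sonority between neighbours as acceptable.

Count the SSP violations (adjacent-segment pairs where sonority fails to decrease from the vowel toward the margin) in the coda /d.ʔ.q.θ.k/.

/d/: stop = 1.
/ʔ/: stop = 1.
/q/: stop = 1.
/θ/: fricative = 2.
/k/: stop = 1.
/d/→/ʔ/: 1→1 (plateau, allowed) — ok.
/ʔ/→/q/: 1→1 (plateau, allowed) — ok.
/q/→/θ/: 1→2 (does not fall) — violation.
/θ/→/k/: 2→1 (falls) — ok.

1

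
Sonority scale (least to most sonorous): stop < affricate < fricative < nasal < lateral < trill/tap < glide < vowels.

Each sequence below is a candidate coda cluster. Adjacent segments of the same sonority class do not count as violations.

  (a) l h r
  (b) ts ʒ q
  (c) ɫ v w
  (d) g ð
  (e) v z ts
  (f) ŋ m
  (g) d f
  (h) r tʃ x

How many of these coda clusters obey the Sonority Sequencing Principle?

(a) sonority 5-3-6: ill-formed.
(b) sonority 2-3-1: ill-formed.
(c) sonority 5-3-7: ill-formed.
(d) sonority 1-3: ill-formed.
(e) sonority 3-3-2: well-formed.
(f) sonority 4-4: well-formed.
(g) sonority 1-3: ill-formed.
(h) sonority 6-2-3: ill-formed.

2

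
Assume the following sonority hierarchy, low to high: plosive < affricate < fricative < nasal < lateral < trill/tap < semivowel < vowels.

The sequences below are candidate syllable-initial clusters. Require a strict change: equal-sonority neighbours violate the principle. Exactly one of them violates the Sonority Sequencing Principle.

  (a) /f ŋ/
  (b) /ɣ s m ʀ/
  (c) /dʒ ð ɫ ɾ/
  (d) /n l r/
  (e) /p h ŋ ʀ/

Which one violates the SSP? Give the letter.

(a) /f ŋ/: profile 3-4 — obeys.
(b) /ɣ s m ʀ/: profile 3-3-4-6 — violates.
(c) /dʒ ð ɫ ɾ/: profile 2-3-5-6 — obeys.
(d) /n l r/: profile 4-5-6 — obeys.
(e) /p h ŋ ʀ/: profile 1-3-4-6 — obeys.

b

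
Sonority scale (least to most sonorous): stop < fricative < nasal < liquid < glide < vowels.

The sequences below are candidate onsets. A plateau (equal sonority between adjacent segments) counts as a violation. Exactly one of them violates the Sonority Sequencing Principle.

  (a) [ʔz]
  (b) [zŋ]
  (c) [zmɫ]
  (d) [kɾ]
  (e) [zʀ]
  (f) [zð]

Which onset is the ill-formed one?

f

(a) [ʔz]: profile 1-2 — obeys.
(b) [zŋ]: profile 2-3 — obeys.
(c) [zmɫ]: profile 2-3-4 — obeys.
(d) [kɾ]: profile 1-4 — obeys.
(e) [zʀ]: profile 2-4 — obeys.
(f) [zð]: profile 2-2 — violates.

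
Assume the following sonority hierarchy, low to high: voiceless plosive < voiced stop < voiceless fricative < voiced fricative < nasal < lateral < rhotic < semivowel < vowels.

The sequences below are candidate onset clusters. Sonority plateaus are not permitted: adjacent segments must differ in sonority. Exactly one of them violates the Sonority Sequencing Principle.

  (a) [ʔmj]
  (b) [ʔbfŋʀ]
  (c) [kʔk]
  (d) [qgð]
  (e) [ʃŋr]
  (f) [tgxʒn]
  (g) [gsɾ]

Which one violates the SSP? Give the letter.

c

(a) sonority 1-5-8: well-formed.
(b) sonority 1-2-3-5-7: well-formed.
(c) sonority 1-1-1: ill-formed.
(d) sonority 1-2-4: well-formed.
(e) sonority 3-5-7: well-formed.
(f) sonority 1-2-3-4-5: well-formed.
(g) sonority 2-3-7: well-formed.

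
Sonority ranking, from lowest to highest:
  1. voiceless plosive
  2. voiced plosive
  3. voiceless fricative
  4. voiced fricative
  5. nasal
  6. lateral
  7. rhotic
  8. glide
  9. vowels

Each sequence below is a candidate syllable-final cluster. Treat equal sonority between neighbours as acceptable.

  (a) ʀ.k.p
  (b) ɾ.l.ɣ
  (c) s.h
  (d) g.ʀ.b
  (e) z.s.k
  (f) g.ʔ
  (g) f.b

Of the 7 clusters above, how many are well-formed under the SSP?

(a) 7-1-1 → obeys
(b) 7-6-4 → obeys
(c) 3-3 → obeys
(d) 2-7-2 → violates
(e) 4-3-1 → obeys
(f) 2-1 → obeys
(g) 3-2 → obeys

6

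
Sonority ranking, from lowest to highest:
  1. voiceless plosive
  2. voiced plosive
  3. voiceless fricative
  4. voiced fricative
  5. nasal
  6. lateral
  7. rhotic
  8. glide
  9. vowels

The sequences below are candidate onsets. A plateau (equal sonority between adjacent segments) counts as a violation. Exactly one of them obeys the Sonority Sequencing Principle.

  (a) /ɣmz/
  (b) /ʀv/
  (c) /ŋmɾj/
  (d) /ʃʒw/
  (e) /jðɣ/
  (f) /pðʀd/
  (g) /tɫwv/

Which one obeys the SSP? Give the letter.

(a) 4-5-4 → violates
(b) 7-4 → violates
(c) 5-5-7-8 → violates
(d) 3-4-8 → obeys
(e) 8-4-4 → violates
(f) 1-4-7-2 → violates
(g) 1-6-8-4 → violates

d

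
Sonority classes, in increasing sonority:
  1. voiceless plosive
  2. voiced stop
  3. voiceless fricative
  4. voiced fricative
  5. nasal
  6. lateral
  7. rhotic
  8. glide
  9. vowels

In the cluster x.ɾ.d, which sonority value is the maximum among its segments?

7

/x/ — voiceless fricative, sonority 3.
/ɾ/ — rhotic, sonority 7.
/d/ — voiced stop, sonority 2.
The maximum is 7.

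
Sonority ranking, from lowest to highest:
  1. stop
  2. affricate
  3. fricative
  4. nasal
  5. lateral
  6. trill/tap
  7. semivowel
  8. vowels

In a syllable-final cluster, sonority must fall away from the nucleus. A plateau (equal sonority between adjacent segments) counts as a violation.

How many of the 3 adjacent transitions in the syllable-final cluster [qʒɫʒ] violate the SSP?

/q/ is a stop (sonority 1).
/ʒ/ is a fricative (sonority 3).
/ɫ/ is a lateral (sonority 5).
/ʒ/ is a fricative (sonority 3).
/q/→/ʒ/: 1→3 (does not fall) — violation.
/ʒ/→/ɫ/: 3→5 (does not fall) — violation.
/ɫ/→/ʒ/: 5→3 (falls) — ok.

2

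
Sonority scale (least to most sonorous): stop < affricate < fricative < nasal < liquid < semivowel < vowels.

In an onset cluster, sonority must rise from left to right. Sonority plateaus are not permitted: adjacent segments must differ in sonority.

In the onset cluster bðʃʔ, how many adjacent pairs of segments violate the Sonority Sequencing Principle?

2

/b/ is a stop (sonority 1).
/ð/ is a fricative (sonority 3).
/ʃ/ is a fricative (sonority 3).
/ʔ/ is a stop (sonority 1).
/b/→/ð/: 1→3 (rises) — ok.
/ð/→/ʃ/: 3→3 (plateau) — violation.
/ʃ/→/ʔ/: 3→1 (does not rise) — violation.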